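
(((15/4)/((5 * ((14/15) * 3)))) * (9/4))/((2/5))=675/448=1.51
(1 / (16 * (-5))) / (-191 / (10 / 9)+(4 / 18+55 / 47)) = 423 / 5769976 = 0.00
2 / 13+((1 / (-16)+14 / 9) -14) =-12.35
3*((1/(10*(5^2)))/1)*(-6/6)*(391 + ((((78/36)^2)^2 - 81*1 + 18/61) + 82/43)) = -1136217679/283284000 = -4.01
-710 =-710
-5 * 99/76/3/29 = -165/2204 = -0.07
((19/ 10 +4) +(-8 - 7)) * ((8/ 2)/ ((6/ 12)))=-364/ 5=-72.80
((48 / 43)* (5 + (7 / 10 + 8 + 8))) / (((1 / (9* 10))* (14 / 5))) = 33480 / 43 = 778.60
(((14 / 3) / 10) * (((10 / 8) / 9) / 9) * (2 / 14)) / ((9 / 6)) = 1 / 1458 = 0.00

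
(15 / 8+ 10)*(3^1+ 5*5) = 665 / 2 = 332.50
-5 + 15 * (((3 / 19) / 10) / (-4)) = -769 / 152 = -5.06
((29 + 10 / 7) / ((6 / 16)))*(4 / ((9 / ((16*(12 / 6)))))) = 1154.03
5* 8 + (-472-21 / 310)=-133941 / 310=-432.07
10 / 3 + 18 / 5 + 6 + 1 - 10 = 59 / 15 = 3.93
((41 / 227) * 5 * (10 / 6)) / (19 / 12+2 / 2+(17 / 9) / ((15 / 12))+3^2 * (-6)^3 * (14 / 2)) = -61500 / 555855581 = -0.00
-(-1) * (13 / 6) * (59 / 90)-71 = -37573 / 540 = -69.58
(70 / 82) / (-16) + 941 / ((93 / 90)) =18517795 / 20336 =910.59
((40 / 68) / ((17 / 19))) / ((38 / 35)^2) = 6125 / 10982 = 0.56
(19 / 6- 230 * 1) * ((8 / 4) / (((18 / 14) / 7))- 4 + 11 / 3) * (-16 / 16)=129295 / 54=2394.35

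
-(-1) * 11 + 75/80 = 191/16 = 11.94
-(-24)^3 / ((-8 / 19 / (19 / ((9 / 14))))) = -970368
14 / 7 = 2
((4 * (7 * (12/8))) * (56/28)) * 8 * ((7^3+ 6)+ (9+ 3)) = 242592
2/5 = 0.40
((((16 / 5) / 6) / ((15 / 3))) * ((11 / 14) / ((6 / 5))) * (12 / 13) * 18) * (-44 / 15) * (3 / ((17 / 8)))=-185856 / 38675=-4.81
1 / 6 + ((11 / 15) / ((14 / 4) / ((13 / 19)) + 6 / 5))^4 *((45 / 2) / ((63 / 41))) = 87240180020989 / 515211659818254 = 0.17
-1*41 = -41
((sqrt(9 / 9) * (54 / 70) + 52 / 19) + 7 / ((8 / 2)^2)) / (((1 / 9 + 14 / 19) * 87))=0.05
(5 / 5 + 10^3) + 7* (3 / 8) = 8029 / 8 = 1003.62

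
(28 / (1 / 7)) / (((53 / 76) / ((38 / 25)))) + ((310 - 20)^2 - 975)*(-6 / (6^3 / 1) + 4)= 15770487103 / 47700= 330618.18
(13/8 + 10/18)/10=157/720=0.22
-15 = -15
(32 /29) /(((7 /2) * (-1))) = -0.32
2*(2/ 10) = 2/ 5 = 0.40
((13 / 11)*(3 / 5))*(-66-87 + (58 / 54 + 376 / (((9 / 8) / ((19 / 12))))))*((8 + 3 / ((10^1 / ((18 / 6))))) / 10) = 238.08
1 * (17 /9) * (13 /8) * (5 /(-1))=-1105 /72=-15.35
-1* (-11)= 11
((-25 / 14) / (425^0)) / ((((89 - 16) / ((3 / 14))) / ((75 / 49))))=-5625 / 701092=-0.01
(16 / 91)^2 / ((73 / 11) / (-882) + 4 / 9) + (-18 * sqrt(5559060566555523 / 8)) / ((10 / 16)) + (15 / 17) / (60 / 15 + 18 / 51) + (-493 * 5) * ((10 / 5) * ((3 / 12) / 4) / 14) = -1549681956 * sqrt(6) / 5 - 7169624627 / 329858256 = -759186032.90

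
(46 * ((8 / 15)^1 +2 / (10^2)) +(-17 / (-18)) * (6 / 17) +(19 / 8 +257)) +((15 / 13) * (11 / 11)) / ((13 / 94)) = 29761393 / 101400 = 293.50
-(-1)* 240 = 240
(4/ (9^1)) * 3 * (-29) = -116/ 3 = -38.67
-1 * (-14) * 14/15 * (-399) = -5213.60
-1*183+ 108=-75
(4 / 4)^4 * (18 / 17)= 18 / 17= 1.06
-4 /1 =-4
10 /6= 5 /3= 1.67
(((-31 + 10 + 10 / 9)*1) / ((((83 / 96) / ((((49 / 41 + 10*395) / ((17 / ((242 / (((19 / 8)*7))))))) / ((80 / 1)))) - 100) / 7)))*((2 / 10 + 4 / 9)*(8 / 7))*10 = 52097717191168 / 5079768322095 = 10.26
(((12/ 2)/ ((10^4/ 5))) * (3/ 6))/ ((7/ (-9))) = -27/ 14000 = -0.00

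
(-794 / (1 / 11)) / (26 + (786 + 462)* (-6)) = 1.17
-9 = -9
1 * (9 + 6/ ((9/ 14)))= 55/ 3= 18.33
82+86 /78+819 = 35182 /39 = 902.10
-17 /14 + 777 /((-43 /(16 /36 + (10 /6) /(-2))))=5249 /903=5.81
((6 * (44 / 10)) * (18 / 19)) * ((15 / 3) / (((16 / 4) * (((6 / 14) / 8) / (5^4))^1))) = 6930000 / 19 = 364736.84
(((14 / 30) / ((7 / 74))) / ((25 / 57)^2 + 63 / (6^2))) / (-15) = -106856 / 631075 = -0.17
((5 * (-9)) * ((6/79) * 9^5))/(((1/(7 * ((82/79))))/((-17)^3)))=44960897080260/6241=7204117461.99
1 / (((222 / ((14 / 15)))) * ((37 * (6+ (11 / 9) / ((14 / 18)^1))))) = 49 / 3265065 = 0.00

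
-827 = -827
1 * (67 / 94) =67 / 94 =0.71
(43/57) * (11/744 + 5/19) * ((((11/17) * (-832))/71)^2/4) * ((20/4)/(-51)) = -2211070209920/7483351095981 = -0.30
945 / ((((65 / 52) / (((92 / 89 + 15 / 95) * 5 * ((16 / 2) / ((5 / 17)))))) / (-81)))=-16781113440 / 1691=-9923780.86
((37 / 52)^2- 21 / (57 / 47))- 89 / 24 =-3162373 / 154128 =-20.52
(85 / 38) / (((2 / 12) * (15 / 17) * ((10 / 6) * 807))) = 289 / 25555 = 0.01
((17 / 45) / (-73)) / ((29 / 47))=-799 / 95265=-0.01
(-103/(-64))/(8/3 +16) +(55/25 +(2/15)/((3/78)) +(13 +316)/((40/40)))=3599263/10752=334.75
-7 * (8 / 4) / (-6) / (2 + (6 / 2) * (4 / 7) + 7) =49 / 225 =0.22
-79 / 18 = -4.39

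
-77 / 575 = -0.13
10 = 10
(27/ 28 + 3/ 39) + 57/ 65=3491/ 1820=1.92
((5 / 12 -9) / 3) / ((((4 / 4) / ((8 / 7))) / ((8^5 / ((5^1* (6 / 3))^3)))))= -843776 / 7875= -107.15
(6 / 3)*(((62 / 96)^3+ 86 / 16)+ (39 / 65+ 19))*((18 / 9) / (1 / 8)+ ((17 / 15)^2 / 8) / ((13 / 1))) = 5230332835259 / 6469632000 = 808.44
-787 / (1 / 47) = -36989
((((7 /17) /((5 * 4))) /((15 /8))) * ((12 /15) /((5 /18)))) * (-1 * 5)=-336 /2125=-0.16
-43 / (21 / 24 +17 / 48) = -2064 / 59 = -34.98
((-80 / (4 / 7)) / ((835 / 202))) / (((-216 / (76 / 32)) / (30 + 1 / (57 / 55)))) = 1247855 / 108216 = 11.53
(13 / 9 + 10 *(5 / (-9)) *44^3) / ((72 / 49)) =-23188907 / 72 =-322068.15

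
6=6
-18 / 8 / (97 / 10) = -45 / 194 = -0.23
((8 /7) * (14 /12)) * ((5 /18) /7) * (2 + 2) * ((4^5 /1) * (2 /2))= 40960 /189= 216.72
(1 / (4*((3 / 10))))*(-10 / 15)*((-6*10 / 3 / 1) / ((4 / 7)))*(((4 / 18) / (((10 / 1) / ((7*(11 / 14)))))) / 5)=77 / 162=0.48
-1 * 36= -36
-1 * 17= -17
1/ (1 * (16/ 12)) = 3/ 4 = 0.75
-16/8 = -2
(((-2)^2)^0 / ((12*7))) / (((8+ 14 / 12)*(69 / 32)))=16 / 26565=0.00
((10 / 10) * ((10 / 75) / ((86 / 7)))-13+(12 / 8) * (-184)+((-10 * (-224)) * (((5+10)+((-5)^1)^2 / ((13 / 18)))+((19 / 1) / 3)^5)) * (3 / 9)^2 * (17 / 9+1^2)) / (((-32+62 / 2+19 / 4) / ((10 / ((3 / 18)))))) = 117790572.89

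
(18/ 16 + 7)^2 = 4225/ 64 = 66.02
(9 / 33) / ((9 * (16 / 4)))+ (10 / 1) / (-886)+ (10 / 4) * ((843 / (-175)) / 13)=-24746369 / 26606580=-0.93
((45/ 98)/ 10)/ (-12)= -3/ 784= -0.00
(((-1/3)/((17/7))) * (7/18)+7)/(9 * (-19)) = -6377/156978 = -0.04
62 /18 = 31 /9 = 3.44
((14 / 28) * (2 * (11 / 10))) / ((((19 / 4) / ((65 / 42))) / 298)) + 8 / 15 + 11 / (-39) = 2776427 / 25935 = 107.05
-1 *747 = -747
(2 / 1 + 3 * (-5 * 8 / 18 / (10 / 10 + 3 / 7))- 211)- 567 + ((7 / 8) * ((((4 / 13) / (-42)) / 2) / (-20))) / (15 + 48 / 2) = -189983039 / 243360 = -780.67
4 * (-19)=-76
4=4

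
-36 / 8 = -9 / 2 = -4.50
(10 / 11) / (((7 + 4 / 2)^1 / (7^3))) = 3430 / 99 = 34.65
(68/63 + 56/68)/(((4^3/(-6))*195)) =-1019/1113840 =-0.00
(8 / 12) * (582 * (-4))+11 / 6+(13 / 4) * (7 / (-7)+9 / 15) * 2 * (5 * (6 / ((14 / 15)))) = -68617 / 42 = -1633.74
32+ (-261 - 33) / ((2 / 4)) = -556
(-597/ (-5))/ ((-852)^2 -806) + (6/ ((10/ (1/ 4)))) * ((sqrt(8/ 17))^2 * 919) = 3998200521/ 61633330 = 64.87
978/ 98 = 489/ 49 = 9.98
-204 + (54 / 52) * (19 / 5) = -200.05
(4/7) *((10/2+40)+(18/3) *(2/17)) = 444/17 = 26.12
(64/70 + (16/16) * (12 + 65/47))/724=0.02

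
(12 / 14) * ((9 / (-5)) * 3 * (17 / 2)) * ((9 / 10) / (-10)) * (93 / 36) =128061 / 14000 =9.15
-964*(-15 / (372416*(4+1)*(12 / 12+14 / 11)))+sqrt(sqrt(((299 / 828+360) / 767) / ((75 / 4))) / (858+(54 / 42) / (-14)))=723 / 211600+7*1681599179^(1 / 4)*sqrt(190)*3^(3 / 4) / 3278925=0.02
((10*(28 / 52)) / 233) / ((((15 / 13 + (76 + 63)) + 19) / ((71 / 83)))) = 4970 / 40012391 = 0.00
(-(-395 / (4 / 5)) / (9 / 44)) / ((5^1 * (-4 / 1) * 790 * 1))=-0.15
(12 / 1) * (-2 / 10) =-12 / 5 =-2.40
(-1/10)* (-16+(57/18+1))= 71/60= 1.18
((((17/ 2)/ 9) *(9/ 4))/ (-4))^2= 289/ 1024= 0.28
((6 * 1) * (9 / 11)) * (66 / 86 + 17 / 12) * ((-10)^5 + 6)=-1072134.40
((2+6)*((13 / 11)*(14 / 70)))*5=9.45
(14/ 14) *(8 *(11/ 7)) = 88/ 7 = 12.57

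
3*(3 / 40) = 9 / 40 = 0.22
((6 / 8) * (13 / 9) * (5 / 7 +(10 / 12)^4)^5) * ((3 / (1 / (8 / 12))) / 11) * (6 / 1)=1959261891111681446875 / 675939603923522813952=2.90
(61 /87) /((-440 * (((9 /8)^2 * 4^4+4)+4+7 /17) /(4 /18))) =-1037 /973441260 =-0.00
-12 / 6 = -2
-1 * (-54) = 54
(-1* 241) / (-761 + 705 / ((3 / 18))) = -241 / 3469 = -0.07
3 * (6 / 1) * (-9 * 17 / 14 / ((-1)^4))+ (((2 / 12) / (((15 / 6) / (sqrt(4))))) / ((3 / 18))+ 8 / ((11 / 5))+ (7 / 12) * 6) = -145359 / 770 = -188.78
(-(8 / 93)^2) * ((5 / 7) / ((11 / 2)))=-640 / 665973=-0.00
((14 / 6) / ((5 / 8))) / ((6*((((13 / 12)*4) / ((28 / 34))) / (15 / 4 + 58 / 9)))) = 35966 / 29835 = 1.21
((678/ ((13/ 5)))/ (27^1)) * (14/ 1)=15820/ 117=135.21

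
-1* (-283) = 283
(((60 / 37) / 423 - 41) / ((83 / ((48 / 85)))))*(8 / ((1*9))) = -1610368 / 6495165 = -0.25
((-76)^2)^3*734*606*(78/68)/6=278569521848537088/17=16386442461678652.24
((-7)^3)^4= 13841287201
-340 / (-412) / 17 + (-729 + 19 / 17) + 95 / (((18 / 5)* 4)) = -90927739 / 126072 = -721.24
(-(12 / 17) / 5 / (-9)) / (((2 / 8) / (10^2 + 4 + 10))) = 608 / 85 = 7.15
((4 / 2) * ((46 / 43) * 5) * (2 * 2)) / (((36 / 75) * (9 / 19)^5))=28475138500 / 7617321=3738.21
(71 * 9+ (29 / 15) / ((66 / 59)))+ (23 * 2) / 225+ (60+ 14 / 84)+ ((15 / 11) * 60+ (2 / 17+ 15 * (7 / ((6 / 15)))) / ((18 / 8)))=37852207 / 42075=899.64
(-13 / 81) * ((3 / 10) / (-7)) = 13 / 1890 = 0.01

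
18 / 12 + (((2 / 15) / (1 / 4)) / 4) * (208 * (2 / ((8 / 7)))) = 1501 / 30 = 50.03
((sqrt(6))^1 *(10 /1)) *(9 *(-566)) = -50940 *sqrt(6) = -124777.01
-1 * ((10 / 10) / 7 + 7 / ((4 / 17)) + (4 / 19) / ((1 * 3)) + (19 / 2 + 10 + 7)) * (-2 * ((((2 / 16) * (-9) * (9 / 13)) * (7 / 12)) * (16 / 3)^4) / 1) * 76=-369111040 / 117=-3154795.21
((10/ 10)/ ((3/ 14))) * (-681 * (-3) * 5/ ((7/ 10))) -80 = 68020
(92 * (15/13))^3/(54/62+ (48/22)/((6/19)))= 153753.26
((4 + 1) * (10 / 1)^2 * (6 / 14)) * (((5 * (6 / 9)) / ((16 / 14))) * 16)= 10000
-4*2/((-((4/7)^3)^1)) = 343/8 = 42.88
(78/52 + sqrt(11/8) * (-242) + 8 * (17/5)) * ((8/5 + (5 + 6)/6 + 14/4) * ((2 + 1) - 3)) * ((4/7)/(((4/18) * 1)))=0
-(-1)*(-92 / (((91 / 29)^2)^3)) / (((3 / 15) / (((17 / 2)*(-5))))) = 11628795925550 / 567869252041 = 20.48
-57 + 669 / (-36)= -907 / 12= -75.58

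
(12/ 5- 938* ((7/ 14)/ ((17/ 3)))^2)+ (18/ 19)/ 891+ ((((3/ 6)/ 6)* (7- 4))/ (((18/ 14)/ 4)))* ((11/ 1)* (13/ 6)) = 111184339/ 8154135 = 13.64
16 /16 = 1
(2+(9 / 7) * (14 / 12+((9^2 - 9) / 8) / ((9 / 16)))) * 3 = 1011 / 14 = 72.21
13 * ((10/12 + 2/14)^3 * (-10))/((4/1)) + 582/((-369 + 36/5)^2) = -180964409065/5986458576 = -30.23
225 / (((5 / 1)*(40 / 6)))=27 / 4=6.75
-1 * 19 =-19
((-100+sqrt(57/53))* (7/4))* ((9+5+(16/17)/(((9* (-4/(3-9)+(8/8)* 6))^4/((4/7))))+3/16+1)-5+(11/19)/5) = -18869547451/10465200+18869547451* sqrt(3021)/55465560000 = -1784.38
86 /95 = 0.91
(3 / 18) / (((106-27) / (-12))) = -2 / 79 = -0.03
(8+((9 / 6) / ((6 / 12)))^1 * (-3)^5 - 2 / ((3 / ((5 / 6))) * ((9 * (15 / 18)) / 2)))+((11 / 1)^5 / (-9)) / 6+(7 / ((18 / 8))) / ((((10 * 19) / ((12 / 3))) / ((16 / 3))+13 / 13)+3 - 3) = -63392405 / 17118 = -3703.26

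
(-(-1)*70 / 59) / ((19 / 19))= 70 / 59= 1.19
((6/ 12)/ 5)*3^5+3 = 273/ 10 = 27.30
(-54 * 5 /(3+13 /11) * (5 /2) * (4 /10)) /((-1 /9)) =13365 /23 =581.09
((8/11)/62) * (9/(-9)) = -4/341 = -0.01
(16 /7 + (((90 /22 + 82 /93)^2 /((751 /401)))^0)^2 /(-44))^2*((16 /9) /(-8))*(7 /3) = -2.66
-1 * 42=-42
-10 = -10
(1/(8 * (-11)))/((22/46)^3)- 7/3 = -856397/351384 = -2.44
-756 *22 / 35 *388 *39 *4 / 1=-143814528 / 5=-28762905.60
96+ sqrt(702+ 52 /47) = sqrt(1553162) /47+ 96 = 122.52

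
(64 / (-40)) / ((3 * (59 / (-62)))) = 0.56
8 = 8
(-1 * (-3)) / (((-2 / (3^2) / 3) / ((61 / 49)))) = -4941 / 98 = -50.42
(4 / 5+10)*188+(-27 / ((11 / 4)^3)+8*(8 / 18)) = 121746008 / 59895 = 2032.66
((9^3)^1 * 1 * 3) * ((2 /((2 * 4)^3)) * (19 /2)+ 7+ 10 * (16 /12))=22809681 /512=44550.16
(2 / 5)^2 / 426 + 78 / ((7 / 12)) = 4984214 / 37275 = 133.71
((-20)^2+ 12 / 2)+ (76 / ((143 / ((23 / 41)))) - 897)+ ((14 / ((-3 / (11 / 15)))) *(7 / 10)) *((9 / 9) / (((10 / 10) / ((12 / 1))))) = -228414503 / 439725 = -519.45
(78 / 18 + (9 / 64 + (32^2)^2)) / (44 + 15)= 201327451 / 11328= 17772.55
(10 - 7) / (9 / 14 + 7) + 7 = 791 / 107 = 7.39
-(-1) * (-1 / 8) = -1 / 8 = -0.12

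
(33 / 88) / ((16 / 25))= 75 / 128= 0.59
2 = 2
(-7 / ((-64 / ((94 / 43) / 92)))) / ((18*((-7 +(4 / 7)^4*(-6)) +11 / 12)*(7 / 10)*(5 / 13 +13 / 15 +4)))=-7335055 / 1255500972032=-0.00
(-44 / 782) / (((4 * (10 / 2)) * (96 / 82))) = -451 / 187680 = -0.00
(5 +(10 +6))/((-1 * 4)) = -21/4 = -5.25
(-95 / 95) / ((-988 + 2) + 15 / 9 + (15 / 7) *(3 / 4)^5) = 21504 / 21156169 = 0.00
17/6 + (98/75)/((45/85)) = 7157/1350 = 5.30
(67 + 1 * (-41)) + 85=111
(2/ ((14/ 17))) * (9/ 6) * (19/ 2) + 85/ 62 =31229/ 868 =35.98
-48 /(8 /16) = -96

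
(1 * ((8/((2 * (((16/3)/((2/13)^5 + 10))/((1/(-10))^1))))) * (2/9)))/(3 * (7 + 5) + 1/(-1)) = -618827/129952550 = -0.00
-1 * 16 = -16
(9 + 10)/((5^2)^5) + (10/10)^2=9765644/9765625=1.00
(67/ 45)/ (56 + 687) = 67/ 33435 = 0.00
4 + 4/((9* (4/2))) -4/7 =230/63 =3.65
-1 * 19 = -19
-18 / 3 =-6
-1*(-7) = 7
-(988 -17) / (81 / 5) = -4855 / 81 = -59.94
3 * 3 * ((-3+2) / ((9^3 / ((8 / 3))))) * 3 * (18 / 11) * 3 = -16 / 33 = -0.48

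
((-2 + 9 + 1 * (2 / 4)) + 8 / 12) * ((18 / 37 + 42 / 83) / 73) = 24892 / 224183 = 0.11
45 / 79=0.57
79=79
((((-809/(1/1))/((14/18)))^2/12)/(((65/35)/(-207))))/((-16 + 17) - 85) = 1219298103/10192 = 119632.86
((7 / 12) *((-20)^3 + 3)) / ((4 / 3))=-55979 / 16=-3498.69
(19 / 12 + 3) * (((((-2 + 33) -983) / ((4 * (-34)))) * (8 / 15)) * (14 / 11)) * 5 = 108.89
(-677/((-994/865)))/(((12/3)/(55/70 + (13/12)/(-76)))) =2884104625/25382784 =113.62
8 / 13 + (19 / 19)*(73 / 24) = 1141 / 312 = 3.66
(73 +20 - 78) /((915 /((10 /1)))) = 10 /61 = 0.16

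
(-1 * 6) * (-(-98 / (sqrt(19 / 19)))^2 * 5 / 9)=96040 / 3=32013.33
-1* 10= -10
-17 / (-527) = 1 / 31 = 0.03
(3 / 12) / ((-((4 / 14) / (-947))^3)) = 291302396189 / 32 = 9103199880.91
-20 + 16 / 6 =-52 / 3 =-17.33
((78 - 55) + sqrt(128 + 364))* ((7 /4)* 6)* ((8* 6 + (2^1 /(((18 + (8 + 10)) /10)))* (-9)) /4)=903* sqrt(123) /4 + 20769 /8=5099.81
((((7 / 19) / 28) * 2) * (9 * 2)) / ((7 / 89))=801 / 133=6.02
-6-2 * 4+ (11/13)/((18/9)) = -353/26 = -13.58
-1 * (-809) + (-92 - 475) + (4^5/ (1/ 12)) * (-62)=-761614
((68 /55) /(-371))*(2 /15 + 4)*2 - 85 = -26024807 /306075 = -85.03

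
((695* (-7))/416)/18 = -4865/7488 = -0.65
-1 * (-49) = 49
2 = 2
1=1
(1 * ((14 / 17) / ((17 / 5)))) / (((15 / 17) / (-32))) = -448 / 51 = -8.78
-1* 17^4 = -83521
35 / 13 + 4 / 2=61 / 13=4.69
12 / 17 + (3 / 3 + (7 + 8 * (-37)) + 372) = 1440 / 17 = 84.71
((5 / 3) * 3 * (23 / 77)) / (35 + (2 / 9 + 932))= 207 / 134057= 0.00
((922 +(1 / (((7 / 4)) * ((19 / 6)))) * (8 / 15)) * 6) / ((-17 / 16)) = -58866624 / 11305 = -5207.13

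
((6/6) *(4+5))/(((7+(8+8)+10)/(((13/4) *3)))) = 117/44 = 2.66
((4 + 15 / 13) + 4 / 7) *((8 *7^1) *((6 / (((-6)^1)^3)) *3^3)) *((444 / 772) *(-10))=3469860 / 2509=1382.97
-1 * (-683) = 683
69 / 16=4.31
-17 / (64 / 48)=-51 / 4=-12.75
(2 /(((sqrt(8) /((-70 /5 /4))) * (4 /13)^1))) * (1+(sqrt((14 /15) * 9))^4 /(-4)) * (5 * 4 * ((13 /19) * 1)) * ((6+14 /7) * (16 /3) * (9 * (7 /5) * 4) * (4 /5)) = 5291360256 * sqrt(2) /2375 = 3150784.61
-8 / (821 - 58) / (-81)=8 / 61803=0.00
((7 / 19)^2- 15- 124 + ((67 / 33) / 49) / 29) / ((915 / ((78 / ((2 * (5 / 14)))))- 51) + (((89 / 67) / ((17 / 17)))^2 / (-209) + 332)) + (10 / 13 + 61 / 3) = 3005460933290799 / 145735673158985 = 20.62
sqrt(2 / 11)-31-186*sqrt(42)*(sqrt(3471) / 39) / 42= -31*sqrt(16198) / 91-31 + sqrt(22) / 11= -73.93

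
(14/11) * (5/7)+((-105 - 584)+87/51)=-128354/187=-686.39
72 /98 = 36 /49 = 0.73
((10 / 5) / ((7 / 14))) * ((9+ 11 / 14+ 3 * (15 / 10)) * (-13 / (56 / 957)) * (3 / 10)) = -3808.47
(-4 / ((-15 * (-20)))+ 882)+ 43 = 69374 / 75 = 924.99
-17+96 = 79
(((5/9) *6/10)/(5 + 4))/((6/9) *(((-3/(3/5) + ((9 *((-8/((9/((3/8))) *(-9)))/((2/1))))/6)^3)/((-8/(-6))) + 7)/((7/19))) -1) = 24192/3188179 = 0.01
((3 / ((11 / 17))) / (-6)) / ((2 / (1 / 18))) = -17 / 792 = -0.02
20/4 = 5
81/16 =5.06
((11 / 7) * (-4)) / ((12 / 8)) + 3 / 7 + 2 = -37 / 21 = -1.76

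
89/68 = 1.31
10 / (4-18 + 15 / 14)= -140 / 181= -0.77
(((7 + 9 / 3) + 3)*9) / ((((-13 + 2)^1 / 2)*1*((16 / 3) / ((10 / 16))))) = -1755 / 704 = -2.49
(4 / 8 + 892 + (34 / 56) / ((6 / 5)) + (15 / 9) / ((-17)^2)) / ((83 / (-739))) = -32041196195 / 4029816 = -7951.03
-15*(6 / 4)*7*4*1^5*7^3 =-216090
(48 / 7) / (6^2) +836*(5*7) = 614464 / 21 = 29260.19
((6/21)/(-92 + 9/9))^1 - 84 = -84.00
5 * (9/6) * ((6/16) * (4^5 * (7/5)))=4032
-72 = -72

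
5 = 5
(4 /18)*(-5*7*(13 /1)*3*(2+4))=-1820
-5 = -5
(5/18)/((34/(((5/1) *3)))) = 25/204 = 0.12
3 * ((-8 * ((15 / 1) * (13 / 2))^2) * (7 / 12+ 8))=-3916575 / 2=-1958287.50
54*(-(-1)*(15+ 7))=1188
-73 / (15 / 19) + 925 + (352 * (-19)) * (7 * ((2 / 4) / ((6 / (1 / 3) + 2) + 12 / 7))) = -3682 / 15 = -245.47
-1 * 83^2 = -6889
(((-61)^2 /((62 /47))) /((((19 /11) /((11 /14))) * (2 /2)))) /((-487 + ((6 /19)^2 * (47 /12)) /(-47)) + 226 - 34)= -402065213 /92440264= -4.35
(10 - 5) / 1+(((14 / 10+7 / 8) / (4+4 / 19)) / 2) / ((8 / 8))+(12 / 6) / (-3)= 88387 / 19200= 4.60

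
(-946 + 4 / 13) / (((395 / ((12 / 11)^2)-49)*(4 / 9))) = -3983256 / 529607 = -7.52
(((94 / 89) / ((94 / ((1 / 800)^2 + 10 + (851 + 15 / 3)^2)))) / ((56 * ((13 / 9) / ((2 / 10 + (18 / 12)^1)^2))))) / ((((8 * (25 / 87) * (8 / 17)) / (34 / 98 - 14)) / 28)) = -103946.22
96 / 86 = 1.12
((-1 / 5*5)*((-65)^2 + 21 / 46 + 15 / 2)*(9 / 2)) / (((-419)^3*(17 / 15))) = 6571665 / 28761983069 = 0.00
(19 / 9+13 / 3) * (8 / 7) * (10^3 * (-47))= -21808000 / 63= -346158.73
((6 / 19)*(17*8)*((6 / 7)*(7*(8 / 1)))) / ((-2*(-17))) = 1152 / 19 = 60.63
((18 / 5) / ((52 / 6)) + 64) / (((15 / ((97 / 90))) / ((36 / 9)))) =812278 / 43875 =18.51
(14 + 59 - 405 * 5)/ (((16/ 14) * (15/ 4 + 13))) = -6832/ 67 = -101.97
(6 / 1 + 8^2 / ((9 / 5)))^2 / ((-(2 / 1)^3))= -34969 / 162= -215.86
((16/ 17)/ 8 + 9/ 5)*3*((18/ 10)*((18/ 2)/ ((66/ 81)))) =1069443/ 9350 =114.38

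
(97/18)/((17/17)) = 97/18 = 5.39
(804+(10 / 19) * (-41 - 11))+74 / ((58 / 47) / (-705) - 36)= 8778055099 / 11332721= 774.58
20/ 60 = 1/ 3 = 0.33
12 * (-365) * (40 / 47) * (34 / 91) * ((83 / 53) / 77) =-494414400 / 17454437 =-28.33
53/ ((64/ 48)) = 159/ 4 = 39.75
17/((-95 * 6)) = -17/570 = -0.03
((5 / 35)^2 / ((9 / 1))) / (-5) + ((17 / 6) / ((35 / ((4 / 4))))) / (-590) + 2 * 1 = 5202263 / 2601900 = 2.00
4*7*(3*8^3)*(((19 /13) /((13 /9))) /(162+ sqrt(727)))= 62705664 /226967- 387072*sqrt(727) /226967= 230.29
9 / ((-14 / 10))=-45 / 7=-6.43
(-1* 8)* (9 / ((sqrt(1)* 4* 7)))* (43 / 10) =-387 / 35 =-11.06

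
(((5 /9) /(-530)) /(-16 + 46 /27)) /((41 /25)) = 75 /1677556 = 0.00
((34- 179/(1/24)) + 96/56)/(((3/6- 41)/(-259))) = -2206828/81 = -27244.79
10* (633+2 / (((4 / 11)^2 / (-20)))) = 3305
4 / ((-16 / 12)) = -3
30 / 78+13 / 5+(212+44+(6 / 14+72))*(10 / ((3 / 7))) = 1494932 / 195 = 7666.32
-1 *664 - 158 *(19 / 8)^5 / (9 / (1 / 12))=-1370541229 / 1769472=-774.55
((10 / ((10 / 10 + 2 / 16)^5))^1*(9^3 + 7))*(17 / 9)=4099932160 / 531441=7714.75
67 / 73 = 0.92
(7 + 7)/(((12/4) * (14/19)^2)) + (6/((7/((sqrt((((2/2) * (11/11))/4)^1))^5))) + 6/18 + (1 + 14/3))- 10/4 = 4073/336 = 12.12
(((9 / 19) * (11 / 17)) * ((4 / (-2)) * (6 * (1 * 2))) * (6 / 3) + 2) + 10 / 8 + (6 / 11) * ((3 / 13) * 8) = -1931639 / 184756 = -10.46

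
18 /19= 0.95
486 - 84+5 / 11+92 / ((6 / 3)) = 4933 / 11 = 448.45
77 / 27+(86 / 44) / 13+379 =2949821 / 7722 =382.00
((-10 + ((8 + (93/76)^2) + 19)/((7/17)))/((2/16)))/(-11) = -217627/5054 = -43.06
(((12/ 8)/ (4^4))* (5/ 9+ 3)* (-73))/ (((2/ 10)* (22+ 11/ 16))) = -365/ 1089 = -0.34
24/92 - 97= -2225/23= -96.74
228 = 228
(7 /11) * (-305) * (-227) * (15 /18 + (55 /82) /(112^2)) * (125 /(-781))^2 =2782040796484375 /2957793603072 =940.58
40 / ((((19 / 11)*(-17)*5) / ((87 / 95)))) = -0.25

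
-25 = -25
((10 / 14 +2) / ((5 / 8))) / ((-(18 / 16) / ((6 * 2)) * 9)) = -4864 / 945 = -5.15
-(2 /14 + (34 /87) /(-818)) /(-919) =35464 /228905439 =0.00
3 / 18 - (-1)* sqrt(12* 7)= 1 / 6 + 2* sqrt(21)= 9.33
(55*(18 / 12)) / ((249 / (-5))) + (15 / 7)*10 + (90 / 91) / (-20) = 148964 / 7553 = 19.72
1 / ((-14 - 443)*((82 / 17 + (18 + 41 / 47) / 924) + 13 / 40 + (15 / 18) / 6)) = -22148280 / 53724733087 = -0.00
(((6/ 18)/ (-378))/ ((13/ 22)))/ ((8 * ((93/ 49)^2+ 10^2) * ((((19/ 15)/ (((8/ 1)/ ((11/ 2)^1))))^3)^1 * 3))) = -21952000/ 24154240068387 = -0.00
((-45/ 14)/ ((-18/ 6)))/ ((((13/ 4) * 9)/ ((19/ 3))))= 190/ 819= 0.23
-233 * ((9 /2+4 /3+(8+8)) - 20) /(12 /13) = -462.76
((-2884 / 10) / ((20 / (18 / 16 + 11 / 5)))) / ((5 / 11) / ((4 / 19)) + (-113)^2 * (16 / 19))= -0.00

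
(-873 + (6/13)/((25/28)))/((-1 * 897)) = 94519/97175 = 0.97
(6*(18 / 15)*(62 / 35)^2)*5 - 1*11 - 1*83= 23234 / 1225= 18.97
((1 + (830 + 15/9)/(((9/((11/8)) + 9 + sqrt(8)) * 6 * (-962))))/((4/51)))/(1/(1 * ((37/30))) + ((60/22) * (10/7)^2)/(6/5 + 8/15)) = 11290873 * sqrt(2)/2887889616 + 10074774039/3208766240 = 3.15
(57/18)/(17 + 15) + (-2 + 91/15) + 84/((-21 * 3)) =2719/960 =2.83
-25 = -25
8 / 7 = 1.14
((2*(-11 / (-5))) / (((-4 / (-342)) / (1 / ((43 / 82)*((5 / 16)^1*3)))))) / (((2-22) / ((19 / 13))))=-3907464 / 69875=-55.92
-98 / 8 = -49 / 4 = -12.25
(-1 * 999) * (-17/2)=16983/2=8491.50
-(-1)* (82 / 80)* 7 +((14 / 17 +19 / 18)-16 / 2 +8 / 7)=2.20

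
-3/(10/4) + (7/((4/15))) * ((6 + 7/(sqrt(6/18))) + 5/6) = 7127/40 + 735 * sqrt(3)/4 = 496.44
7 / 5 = 1.40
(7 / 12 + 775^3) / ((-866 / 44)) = -61443937577 / 2598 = -23650476.36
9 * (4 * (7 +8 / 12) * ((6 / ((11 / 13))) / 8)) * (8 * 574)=12357072 / 11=1123370.18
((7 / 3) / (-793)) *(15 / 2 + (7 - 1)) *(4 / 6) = -21 / 793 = -0.03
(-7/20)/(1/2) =-7/10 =-0.70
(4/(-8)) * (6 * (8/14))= -12/7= -1.71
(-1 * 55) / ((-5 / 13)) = 143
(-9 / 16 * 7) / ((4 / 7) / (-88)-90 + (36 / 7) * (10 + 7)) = 4851 / 3176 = 1.53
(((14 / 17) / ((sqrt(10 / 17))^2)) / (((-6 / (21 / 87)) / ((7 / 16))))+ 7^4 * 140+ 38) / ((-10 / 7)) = -32757181919 / 139200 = -235324.58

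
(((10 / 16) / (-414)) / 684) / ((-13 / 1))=5 / 29450304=0.00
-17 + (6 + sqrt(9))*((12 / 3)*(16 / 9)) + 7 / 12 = 571 / 12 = 47.58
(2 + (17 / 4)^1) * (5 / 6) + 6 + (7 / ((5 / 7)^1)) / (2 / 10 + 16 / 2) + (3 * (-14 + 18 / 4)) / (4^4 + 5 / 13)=13438231 / 1093224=12.29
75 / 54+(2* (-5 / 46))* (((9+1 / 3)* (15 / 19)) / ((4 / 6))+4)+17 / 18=-1231 / 1311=-0.94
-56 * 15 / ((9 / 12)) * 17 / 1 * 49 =-932960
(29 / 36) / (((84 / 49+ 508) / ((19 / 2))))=3857 / 256896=0.02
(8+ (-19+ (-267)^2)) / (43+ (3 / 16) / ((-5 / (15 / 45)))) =5702240 / 3439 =1658.11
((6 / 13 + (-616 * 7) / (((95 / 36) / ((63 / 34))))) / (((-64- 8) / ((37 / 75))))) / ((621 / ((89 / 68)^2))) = 3104555575613 / 54258503832000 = 0.06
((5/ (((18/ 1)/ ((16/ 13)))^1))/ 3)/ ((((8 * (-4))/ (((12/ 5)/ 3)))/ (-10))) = 10/ 351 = 0.03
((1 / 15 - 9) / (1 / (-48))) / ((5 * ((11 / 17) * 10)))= 18224 / 1375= 13.25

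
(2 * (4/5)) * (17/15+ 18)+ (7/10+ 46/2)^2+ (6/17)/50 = 3020783/5100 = 592.31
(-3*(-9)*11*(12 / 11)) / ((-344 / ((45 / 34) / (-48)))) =0.03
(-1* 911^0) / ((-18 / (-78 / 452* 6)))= -13 / 226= -0.06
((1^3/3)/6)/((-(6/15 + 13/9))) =-5/166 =-0.03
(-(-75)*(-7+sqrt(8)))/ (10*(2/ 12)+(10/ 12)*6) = -315/ 4+45*sqrt(2)/ 2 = -46.93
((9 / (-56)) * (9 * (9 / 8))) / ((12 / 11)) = -2673 / 1792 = -1.49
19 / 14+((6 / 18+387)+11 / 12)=10909 / 28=389.61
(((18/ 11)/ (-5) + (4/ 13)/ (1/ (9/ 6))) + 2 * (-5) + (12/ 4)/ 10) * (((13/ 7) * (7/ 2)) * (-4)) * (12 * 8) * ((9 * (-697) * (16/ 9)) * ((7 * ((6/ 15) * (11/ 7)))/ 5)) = -29289255936/ 125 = -234314047.49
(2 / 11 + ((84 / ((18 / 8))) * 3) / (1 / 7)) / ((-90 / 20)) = -17252 / 99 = -174.26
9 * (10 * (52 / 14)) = 334.29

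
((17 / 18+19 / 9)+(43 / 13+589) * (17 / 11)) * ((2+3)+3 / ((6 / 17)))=644745 / 52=12398.94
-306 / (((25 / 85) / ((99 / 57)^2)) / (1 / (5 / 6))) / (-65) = 33989868 / 586625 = 57.94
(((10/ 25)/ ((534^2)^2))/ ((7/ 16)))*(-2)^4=32/ 177874253235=0.00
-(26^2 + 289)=-965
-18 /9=-2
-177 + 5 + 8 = -164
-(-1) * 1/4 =1/4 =0.25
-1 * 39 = -39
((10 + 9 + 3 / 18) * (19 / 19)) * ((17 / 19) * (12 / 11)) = 3910 / 209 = 18.71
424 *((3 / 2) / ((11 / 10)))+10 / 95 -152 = 89094 / 209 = 426.29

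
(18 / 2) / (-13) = -9 / 13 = -0.69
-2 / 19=-0.11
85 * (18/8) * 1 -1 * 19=689/4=172.25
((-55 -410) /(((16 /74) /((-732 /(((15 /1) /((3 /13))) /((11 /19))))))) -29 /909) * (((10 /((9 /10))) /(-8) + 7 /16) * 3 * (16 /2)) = -862604878027 /2694276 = -320162.03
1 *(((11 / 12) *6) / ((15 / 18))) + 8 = 73 / 5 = 14.60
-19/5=-3.80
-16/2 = -8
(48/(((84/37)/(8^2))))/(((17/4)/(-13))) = -492544/119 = -4139.03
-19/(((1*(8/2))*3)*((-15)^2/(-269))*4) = 5111/10800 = 0.47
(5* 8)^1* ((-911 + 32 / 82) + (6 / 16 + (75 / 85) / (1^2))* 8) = -25107360 / 697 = -36022.04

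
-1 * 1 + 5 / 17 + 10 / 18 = -0.15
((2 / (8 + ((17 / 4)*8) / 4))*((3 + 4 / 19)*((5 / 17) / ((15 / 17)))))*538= 131272 / 1881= 69.79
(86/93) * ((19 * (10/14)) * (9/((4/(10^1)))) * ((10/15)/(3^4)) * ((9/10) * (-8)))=-32680/1953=-16.73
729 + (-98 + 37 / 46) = 631.80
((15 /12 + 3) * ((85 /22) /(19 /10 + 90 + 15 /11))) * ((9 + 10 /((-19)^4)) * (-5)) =-42370976375 /5347852556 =-7.92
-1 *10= -10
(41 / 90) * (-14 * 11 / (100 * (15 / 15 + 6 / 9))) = -3157 / 7500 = -0.42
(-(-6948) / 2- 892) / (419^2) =0.01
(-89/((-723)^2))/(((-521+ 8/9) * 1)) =89/271877161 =0.00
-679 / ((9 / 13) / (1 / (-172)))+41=72295 / 1548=46.70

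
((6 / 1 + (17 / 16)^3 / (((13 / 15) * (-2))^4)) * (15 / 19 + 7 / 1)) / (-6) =-141578807879 / 17781850112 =-7.96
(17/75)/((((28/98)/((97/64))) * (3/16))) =11543/1800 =6.41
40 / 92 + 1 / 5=73 / 115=0.63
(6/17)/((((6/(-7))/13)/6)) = -546/17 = -32.12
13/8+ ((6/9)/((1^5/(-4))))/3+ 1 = 125/72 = 1.74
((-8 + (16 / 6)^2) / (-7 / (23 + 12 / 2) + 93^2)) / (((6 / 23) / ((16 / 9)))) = -21344 / 30473901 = -0.00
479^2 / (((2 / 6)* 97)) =688323 / 97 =7096.11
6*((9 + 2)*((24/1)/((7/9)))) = 14256/7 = 2036.57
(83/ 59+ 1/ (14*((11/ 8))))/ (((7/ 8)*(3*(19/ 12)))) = 212064/ 604219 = 0.35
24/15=1.60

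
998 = 998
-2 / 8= -1 / 4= -0.25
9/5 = 1.80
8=8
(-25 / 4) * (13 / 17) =-325 / 68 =-4.78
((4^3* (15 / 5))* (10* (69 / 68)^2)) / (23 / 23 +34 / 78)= 2785185 / 2023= 1376.76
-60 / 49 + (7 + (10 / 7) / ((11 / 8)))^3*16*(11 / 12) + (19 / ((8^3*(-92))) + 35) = 44885964058393 / 5864871936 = 7653.36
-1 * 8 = -8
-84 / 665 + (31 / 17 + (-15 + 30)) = 26966 / 1615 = 16.70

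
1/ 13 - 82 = -1065/ 13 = -81.92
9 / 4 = 2.25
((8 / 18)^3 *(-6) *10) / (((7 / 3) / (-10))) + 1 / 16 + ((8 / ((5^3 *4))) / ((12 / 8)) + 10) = 37022971 / 1134000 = 32.65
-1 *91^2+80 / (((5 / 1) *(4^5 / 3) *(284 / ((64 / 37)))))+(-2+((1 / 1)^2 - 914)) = -96631565 / 10508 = -9196.00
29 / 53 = 0.55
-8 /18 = -4 /9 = -0.44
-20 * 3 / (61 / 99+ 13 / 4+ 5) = -6.77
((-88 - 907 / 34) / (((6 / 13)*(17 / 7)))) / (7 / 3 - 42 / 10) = 253435 / 4624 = 54.81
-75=-75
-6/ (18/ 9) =-3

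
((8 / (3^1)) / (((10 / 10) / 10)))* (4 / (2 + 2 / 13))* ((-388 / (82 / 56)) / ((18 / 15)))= -4035200 / 369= -10935.50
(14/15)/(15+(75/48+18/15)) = 32/609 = 0.05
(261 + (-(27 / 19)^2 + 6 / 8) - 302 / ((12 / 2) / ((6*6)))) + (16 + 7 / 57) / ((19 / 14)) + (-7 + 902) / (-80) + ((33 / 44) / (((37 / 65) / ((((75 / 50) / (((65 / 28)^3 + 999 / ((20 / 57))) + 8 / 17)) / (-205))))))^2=-21755333010346598470286653336525 / 14021433694024937724580099248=-1551.58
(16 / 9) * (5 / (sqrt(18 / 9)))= 40 * sqrt(2) / 9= 6.29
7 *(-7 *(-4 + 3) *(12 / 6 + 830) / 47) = 40768 / 47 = 867.40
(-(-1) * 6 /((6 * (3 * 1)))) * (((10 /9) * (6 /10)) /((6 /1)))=1 /27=0.04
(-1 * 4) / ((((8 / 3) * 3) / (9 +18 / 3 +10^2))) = -115 / 2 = -57.50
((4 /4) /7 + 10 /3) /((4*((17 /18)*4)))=219 /952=0.23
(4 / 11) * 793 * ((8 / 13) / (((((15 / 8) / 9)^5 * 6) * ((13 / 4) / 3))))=31086084096 / 446875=69563.27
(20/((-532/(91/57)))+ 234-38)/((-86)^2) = 212203/8009868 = 0.03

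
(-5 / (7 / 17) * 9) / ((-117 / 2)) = 170 / 91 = 1.87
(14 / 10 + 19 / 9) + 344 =15638 / 45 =347.51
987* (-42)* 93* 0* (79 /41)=0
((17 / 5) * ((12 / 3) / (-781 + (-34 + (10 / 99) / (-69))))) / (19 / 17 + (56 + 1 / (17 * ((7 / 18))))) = -7896636 / 27100699375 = -0.00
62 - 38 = 24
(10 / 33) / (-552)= -5 / 9108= -0.00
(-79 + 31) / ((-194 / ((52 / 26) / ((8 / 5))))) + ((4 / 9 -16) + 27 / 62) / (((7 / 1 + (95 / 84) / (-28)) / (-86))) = 27635199478 / 147664749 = 187.15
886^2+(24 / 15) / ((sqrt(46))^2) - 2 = 90274314 / 115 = 784994.03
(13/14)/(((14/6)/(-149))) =-5811/98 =-59.30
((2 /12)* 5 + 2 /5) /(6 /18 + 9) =37 /280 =0.13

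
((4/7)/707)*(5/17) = 0.00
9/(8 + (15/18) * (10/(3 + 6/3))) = 27/29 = 0.93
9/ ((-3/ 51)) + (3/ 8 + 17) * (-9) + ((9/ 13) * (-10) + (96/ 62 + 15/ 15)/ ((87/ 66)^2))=-314.83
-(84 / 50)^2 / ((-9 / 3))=588 / 625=0.94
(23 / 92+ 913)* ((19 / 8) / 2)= 69407 / 64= 1084.48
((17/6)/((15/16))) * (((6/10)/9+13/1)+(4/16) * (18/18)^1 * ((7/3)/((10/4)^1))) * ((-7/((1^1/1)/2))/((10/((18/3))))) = -126616/375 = -337.64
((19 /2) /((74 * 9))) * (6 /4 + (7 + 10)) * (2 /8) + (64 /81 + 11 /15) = 20599 /12960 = 1.59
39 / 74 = 0.53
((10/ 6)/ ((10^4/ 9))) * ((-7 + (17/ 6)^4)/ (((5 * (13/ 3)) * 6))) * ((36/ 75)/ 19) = 0.00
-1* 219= -219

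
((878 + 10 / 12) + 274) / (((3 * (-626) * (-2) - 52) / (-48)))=-6917 / 463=-14.94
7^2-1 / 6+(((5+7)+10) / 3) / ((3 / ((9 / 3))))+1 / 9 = 1013 / 18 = 56.28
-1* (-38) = 38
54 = 54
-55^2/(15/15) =-3025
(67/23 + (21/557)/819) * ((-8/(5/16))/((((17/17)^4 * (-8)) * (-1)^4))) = 23287424/2498145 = 9.32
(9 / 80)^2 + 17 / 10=10961 / 6400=1.71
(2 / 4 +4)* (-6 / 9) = -3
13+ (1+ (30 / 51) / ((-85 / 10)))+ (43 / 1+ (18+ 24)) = 28591 / 289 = 98.93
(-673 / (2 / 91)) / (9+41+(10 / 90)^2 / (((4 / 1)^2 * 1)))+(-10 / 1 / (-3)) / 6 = -356845171 / 583209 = -611.86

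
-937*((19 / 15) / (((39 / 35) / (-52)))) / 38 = 13118 / 9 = 1457.56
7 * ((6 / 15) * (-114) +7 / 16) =-25291 / 80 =-316.14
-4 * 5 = -20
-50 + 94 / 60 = -1453 / 30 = -48.43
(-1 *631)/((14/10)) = -3155/7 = -450.71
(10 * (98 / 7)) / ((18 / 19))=1330 / 9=147.78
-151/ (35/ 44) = -6644/ 35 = -189.83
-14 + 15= 1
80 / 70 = 1.14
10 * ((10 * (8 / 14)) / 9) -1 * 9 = -167 / 63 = -2.65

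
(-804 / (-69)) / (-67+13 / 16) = -4288 / 24357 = -0.18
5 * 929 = 4645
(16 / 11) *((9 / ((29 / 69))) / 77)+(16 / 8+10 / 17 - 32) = -12112588 / 417571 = -29.01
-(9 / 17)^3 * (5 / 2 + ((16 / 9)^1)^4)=-163877 / 88434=-1.85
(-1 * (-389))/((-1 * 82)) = -389/82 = -4.74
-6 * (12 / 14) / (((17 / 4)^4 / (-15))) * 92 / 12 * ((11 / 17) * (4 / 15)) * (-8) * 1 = -24870912 / 9938999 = -2.50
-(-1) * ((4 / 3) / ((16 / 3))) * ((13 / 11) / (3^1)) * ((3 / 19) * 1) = 13 / 836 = 0.02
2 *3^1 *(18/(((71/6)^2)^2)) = 139968/25411681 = 0.01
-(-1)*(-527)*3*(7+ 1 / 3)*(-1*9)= 104346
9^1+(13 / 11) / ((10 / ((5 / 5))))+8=1883 / 110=17.12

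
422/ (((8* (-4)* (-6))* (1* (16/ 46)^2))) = 18.17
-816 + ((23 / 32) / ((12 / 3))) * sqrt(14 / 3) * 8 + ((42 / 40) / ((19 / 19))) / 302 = -4928619 / 6040 + 23 * sqrt(42) / 48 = -812.89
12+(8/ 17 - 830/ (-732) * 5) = 18.14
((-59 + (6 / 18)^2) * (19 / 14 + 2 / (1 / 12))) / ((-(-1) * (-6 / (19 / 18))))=1787425 / 6804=262.70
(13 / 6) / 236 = 13 / 1416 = 0.01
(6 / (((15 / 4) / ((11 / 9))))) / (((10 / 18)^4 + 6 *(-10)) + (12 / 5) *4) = -64152 / 1650247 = -0.04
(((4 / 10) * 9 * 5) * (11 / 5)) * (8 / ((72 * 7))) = 22 / 35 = 0.63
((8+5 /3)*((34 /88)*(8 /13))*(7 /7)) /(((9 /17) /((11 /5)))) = 16762 /1755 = 9.55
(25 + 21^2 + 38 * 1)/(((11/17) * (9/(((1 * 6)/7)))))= 816/11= 74.18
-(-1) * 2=2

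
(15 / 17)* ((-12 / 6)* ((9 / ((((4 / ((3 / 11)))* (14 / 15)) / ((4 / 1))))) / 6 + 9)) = -2565 / 154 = -16.66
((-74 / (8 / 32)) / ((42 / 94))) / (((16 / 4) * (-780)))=0.21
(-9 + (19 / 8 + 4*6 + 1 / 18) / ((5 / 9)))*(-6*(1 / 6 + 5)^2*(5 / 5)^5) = -1482823 / 240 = -6178.43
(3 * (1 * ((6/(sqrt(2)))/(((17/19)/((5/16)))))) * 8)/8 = 855 * sqrt(2)/272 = 4.45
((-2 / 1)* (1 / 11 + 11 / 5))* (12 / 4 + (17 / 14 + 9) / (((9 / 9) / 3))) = -8478 / 55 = -154.15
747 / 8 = 93.38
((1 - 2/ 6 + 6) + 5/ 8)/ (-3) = -175/ 72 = -2.43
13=13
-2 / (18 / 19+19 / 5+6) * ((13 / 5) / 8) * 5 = -1235 / 4084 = -0.30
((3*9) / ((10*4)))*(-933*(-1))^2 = 23503203 / 40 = 587580.08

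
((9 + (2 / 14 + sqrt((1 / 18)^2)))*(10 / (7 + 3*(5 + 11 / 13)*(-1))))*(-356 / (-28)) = -6704815 / 60417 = -110.98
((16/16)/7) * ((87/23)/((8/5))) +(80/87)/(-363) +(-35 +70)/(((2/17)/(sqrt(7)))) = 13634695/40676328 +595 * sqrt(7)/2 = 787.45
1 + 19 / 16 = 35 / 16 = 2.19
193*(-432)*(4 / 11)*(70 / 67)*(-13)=303488640 / 737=411789.20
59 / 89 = 0.66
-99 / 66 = -3 / 2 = -1.50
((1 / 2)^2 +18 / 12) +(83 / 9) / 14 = 607 / 252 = 2.41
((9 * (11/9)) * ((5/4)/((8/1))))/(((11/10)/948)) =5925/4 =1481.25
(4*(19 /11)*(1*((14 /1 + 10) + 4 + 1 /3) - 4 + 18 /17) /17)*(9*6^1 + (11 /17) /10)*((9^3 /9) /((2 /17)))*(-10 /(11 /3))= -36635417910 /34969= -1047654.15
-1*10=-10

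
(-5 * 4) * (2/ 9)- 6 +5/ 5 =-85/ 9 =-9.44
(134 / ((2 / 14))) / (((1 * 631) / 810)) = 759780 / 631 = 1204.09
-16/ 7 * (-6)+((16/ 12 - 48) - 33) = -1385/ 21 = -65.95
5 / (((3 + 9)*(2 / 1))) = 5 / 24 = 0.21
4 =4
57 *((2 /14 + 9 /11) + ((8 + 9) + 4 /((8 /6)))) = 91998 /77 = 1194.78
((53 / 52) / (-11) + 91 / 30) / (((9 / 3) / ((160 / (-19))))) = -201848 / 24453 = -8.25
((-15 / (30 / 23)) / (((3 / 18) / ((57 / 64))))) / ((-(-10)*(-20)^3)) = 3933 / 5120000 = 0.00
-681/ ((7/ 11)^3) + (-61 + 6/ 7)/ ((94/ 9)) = -85388295/ 32242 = -2648.36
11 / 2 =5.50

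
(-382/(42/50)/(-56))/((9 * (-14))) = -4775/74088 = -0.06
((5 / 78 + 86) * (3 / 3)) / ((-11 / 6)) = -6713 / 143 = -46.94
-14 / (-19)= 14 / 19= 0.74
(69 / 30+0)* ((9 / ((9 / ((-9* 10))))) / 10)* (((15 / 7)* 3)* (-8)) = 7452 / 7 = 1064.57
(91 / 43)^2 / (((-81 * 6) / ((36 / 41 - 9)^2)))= -11336689 / 18649014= -0.61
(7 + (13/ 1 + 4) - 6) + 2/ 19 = 344/ 19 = 18.11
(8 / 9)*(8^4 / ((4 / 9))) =8192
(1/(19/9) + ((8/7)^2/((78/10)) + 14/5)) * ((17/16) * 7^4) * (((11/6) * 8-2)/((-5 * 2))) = -520392593/46800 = -11119.50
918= 918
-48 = -48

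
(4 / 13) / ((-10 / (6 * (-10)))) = 1.85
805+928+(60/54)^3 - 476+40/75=4588709/3645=1258.91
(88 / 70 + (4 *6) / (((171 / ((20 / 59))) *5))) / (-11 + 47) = 37273 / 1059345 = 0.04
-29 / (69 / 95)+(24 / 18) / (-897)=-107449 / 2691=-39.93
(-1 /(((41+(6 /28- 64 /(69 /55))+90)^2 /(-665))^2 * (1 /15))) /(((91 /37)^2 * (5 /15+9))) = -17290742644733071500 /6088190019574934943529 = -0.00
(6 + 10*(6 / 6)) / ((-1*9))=-16 / 9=-1.78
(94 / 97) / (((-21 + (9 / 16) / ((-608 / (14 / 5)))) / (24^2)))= -438927360 / 16515317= -26.58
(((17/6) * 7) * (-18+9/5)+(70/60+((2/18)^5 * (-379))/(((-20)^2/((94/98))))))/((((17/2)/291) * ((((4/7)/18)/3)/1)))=-35939437071701/34700400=-1035706.71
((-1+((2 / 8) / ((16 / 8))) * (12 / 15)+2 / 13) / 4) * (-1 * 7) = 679 / 520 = 1.31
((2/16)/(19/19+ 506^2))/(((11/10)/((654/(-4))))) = -0.00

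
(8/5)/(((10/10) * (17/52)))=416/85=4.89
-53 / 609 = -0.09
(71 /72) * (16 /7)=142 /63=2.25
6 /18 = 1 /3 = 0.33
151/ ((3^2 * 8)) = 151/ 72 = 2.10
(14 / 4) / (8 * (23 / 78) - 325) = -0.01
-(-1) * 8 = 8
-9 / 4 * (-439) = 3951 / 4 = 987.75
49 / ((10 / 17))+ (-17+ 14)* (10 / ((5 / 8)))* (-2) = 1793 / 10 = 179.30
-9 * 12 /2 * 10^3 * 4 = -216000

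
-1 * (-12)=12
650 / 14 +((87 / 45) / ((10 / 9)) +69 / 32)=281819 / 5600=50.32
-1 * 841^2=-707281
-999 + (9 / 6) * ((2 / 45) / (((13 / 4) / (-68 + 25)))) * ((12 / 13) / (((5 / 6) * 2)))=-4222839 / 4225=-999.49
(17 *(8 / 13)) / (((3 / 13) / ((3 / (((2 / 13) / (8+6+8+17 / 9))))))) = 190060 / 9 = 21117.78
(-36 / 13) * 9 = -324 / 13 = -24.92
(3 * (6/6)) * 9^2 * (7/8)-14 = 198.62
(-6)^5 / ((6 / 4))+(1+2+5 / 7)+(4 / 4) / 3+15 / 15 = -108758 / 21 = -5178.95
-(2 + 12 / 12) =-3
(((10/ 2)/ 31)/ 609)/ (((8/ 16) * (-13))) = -10/ 245427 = -0.00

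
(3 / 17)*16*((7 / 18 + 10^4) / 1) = 1440056 / 51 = 28236.39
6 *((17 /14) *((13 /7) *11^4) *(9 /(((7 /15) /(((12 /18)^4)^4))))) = 1060261396480 /182284263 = 5816.53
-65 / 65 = -1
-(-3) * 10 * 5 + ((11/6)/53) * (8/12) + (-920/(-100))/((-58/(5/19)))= 39419140/262827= 149.98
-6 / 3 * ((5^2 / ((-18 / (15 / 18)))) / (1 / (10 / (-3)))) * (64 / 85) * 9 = -8000 / 153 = -52.29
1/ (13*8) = 0.01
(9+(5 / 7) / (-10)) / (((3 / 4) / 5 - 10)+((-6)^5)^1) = -1250 / 1090019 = -0.00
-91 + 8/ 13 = -1175/ 13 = -90.38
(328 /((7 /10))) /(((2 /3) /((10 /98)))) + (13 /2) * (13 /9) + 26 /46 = 11597903 /142002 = 81.67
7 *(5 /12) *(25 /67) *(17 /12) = 14875 /9648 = 1.54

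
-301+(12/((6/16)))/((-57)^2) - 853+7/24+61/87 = -869092495/753768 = -1153.00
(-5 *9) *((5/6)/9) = -25/6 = -4.17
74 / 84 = 37 / 42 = 0.88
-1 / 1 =-1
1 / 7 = 0.14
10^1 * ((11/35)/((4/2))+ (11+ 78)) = 6241/7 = 891.57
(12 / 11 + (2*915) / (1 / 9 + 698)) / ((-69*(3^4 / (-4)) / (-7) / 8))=-0.15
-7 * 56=-392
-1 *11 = -11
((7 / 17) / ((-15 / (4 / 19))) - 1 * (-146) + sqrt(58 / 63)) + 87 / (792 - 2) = sqrt(406) / 21 + 111844339 / 765510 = 147.06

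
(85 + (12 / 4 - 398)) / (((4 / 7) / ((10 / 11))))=-5425 / 11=-493.18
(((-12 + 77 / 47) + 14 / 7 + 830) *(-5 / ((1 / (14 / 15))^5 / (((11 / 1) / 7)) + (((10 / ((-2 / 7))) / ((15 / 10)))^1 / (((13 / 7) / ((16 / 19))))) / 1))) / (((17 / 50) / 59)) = 71343363376084800 / 968914509839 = 73632.26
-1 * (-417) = 417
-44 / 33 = -1.33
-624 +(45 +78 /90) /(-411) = -3847648 /6165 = -624.11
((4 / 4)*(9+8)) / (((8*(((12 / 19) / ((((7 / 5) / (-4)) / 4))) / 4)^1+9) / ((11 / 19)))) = -1309 / 723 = -1.81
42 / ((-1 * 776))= -21 / 388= -0.05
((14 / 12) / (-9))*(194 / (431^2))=-679 / 5015547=-0.00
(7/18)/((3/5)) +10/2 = 305/54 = 5.65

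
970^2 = 940900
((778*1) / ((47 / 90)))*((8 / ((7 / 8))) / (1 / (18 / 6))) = 13443840 / 329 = 40862.74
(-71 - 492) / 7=-563 / 7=-80.43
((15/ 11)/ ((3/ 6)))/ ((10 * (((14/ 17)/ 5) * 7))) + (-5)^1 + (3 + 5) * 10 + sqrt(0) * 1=75.24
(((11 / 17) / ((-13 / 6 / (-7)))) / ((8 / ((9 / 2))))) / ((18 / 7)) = 1617 / 3536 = 0.46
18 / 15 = 6 / 5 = 1.20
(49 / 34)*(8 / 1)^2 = 92.24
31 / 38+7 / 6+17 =18.98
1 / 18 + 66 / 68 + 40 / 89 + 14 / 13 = 451847 / 177021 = 2.55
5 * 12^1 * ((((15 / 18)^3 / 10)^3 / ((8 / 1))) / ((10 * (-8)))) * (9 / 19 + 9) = -78125 / 453869568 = -0.00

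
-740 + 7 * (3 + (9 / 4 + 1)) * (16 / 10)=-670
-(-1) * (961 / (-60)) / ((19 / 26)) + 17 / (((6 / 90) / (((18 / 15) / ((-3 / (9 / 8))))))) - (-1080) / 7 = 140593 / 7980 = 17.62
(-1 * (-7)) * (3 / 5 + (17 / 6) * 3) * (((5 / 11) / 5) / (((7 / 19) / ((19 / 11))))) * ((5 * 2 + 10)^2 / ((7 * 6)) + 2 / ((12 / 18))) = 1234259 / 3630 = 340.02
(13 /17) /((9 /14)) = 182 /153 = 1.19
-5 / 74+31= 2289 / 74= 30.93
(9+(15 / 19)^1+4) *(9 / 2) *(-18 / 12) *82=-145017 / 19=-7632.47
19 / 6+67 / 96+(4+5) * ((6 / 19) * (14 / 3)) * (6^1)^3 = 5232521 / 1824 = 2868.71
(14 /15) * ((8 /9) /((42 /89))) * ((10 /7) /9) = 1424 /5103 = 0.28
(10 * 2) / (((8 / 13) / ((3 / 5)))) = 39 / 2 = 19.50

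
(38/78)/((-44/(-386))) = 3667/858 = 4.27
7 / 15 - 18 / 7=-221 / 105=-2.10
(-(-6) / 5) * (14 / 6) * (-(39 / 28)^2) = -1521 / 280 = -5.43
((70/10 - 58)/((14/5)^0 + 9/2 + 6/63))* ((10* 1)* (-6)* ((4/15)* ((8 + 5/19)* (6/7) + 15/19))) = 5126112/4465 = 1148.07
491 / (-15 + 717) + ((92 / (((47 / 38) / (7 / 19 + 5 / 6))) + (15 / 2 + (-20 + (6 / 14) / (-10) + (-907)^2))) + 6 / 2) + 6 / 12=475040215282 / 577395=822730.05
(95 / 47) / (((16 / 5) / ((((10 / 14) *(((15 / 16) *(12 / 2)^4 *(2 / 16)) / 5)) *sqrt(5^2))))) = 2885625 / 42112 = 68.52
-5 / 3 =-1.67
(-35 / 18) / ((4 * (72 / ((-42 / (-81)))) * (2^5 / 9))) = -245 / 248832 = -0.00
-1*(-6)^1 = 6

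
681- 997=-316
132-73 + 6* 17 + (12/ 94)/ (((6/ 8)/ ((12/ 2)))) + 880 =48975/ 47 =1042.02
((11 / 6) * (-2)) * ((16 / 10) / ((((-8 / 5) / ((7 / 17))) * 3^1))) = 0.50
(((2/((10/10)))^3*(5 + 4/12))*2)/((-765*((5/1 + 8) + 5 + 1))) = -256/43605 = -0.01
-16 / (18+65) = -16 / 83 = -0.19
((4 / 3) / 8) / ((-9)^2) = 1 / 486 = 0.00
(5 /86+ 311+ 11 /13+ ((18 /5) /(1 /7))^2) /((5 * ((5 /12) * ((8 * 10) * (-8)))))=-79401279 /111800000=-0.71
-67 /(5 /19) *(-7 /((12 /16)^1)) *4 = 142576 /15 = 9505.07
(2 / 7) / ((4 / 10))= 5 / 7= 0.71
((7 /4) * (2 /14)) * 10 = 5 /2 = 2.50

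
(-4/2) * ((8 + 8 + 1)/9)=-34/9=-3.78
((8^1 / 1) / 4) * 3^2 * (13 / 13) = 18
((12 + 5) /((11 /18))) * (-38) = -11628 /11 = -1057.09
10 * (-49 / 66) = -245 / 33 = -7.42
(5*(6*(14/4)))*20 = 2100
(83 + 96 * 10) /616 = 149 /88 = 1.69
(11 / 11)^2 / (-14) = -1 / 14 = -0.07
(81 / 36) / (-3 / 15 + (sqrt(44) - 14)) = -3195 / 15764 - 225*sqrt(11) / 7882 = -0.30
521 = 521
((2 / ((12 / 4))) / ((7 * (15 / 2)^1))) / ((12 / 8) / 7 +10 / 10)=8 / 765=0.01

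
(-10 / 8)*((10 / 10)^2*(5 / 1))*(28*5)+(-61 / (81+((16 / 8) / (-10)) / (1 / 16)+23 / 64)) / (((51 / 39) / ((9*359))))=-132437465 / 47243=-2803.32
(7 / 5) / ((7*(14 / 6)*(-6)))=-1 / 70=-0.01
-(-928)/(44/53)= 12296/11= 1117.82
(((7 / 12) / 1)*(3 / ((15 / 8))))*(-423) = -394.80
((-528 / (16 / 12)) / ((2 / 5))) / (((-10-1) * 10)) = 9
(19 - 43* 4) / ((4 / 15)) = -2295 / 4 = -573.75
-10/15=-0.67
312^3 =30371328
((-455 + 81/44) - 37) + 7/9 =-193795/396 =-489.38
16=16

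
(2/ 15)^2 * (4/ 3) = 16/ 675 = 0.02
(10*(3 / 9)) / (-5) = -2 / 3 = -0.67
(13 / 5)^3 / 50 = 2197 / 6250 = 0.35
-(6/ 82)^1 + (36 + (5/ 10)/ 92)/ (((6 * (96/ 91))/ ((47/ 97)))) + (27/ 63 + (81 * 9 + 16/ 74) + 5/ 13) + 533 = 1796280125919787/ 1419185005056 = 1265.71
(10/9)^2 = 100/81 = 1.23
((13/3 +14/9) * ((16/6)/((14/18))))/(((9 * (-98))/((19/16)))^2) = 19133/522764928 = 0.00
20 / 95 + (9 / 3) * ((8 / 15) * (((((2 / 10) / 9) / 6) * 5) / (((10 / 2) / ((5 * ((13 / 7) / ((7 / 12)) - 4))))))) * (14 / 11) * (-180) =25244 / 4389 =5.75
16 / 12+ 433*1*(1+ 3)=5200 / 3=1733.33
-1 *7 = -7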